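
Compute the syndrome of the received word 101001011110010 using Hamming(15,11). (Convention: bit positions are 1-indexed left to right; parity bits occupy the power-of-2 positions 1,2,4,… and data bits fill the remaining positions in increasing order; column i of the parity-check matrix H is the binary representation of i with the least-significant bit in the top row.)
Syndrome s = H · r^T (mod 2), r = 101001011110010:
  s[0] = (101010101010101)·(101001011110010) mod 2 = 1+0+1+0+0+0+0+0+1+0+1+0+0+0+0 mod 2 = 0
  s[1] = (011001100110011)·(101001011110010) mod 2 = 0+0+1+0+0+1+0+0+0+1+1+0+0+1+0 mod 2 = 1
  s[2] = (000111100001111)·(101001011110010) mod 2 = 0+0+0+0+0+1+0+0+0+0+0+0+0+1+0 mod 2 = 0
  s[3] = (000000011111111)·(101001011110010) mod 2 = 0+0+0+0+0+0+0+1+1+1+1+0+0+1+0 mod 2 = 1
Syndrome = 0101
Non-zero syndrome: error at position 10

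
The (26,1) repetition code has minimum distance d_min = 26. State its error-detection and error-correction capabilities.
Detection only: up to d_min − 1 = 25 errors.
Correction: up to ⌊(d_min − 1)/2⌋ = ⌊25/2⌋ = 12 errors.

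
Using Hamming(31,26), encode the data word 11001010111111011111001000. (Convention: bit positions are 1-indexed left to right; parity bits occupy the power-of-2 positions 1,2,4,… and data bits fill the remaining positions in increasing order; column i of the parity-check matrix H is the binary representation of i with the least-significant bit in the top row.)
Codeword c = d · G (mod 2), d = 11001010111111011111001000:
  c[0] = d·G[:,0] = (11001010111111011111001000)·(11011010101101010101010101) mod 2 = 1+1+0+0+1+0+1+0+1+0+1+1+0+1+0+1+0+1+0+1+0+0+0+0+0+0 mod 2 = 1
  c[1] = d·G[:,1] = (11001010111111011111001000)·(10110110011011001100110011) mod 2 = 1+0+0+0+0+0+1+0+0+1+1+0+1+1+0+0+1+1+0+0+0+0+0+0+0+0 mod 2 = 0
  c[2] = d·G[:,2] = (11001010111111011111001000)·(10000000000000000000000000) mod 2 = 1+0+0+0+0+0+0+0+0+0+0+0+0+0+0+0+0+0+0+0+0+0+0+0+0+0 mod 2 = 1
  c[3] = d·G[:,3] = (11001010111111011111001000)·(01110001111000111100001111) mod 2 = 0+1+0+0+0+0+0+0+1+1+1+0+0+0+0+1+1+1+0+0+0+0+1+0+0+0 mod 2 = 0
  c[4] = d·G[:,4] = (11001010111111011111001000)·(01000000000000000000000000) mod 2 = 0+1+0+0+0+0+0+0+0+0+0+0+0+0+0+0+0+0+0+0+0+0+0+0+0+0 mod 2 = 1
  c[5] = d·G[:,5] = (11001010111111011111001000)·(00100000000000000000000000) mod 2 = 0+0+0+0+0+0+0+0+0+0+0+0+0+0+0+0+0+0+0+0+0+0+0+0+0+0 mod 2 = 0
  c[6] = d·G[:,6] = (11001010111111011111001000)·(00010000000000000000000000) mod 2 = 0+0+0+0+0+0+0+0+0+0+0+0+0+0+0+0+0+0+0+0+0+0+0+0+0+0 mod 2 = 0
  c[7] = d·G[:,7] = (11001010111111011111001000)·(00001111111000000011111111) mod 2 = 0+0+0+0+1+0+1+0+1+1+1+0+0+0+0+0+0+0+1+1+0+0+1+0+0+0 mod 2 = 0
  c[8] = d·G[:,8] = (11001010111111011111001000)·(00001000000000000000000000) mod 2 = 0+0+0+0+1+0+0+0+0+0+0+0+0+0+0+0+0+0+0+0+0+0+0+0+0+0 mod 2 = 1
  c[9] = d·G[:,9] = (11001010111111011111001000)·(00000100000000000000000000) mod 2 = 0+0+0+0+0+0+0+0+0+0+0+0+0+0+0+0+0+0+0+0+0+0+0+0+0+0 mod 2 = 0
  c[10] = d·G[:,10] = (11001010111111011111001000)·(00000010000000000000000000) mod 2 = 0+0+0+0+0+0+1+0+0+0+0+0+0+0+0+0+0+0+0+0+0+0+0+0+0+0 mod 2 = 1
  c[11] = d·G[:,11] = (11001010111111011111001000)·(00000001000000000000000000) mod 2 = 0+0+0+0+0+0+0+0+0+0+0+0+0+0+0+0+0+0+0+0+0+0+0+0+0+0 mod 2 = 0
  c[12] = d·G[:,12] = (11001010111111011111001000)·(00000000100000000000000000) mod 2 = 0+0+0+0+0+0+0+0+1+0+0+0+0+0+0+0+0+0+0+0+0+0+0+0+0+0 mod 2 = 1
  c[13] = d·G[:,13] = (11001010111111011111001000)·(00000000010000000000000000) mod 2 = 0+0+0+0+0+0+0+0+0+1+0+0+0+0+0+0+0+0+0+0+0+0+0+0+0+0 mod 2 = 1
  c[14] = d·G[:,14] = (11001010111111011111001000)·(00000000001000000000000000) mod 2 = 0+0+0+0+0+0+0+0+0+0+1+0+0+0+0+0+0+0+0+0+0+0+0+0+0+0 mod 2 = 1
  c[15] = d·G[:,15] = (11001010111111011111001000)·(00000000000111111111111111) mod 2 = 0+0+0+0+0+0+0+0+0+0+0+1+1+1+0+1+1+1+1+1+0+0+1+0+0+0 mod 2 = 1
  c[16] = d·G[:,16] = (11001010111111011111001000)·(00000000000100000000000000) mod 2 = 0+0+0+0+0+0+0+0+0+0+0+1+0+0+0+0+0+0+0+0+0+0+0+0+0+0 mod 2 = 1
  c[17] = d·G[:,17] = (11001010111111011111001000)·(00000000000010000000000000) mod 2 = 0+0+0+0+0+0+0+0+0+0+0+0+1+0+0+0+0+0+0+0+0+0+0+0+0+0 mod 2 = 1
  c[18] = d·G[:,18] = (11001010111111011111001000)·(00000000000001000000000000) mod 2 = 0+0+0+0+0+0+0+0+0+0+0+0+0+1+0+0+0+0+0+0+0+0+0+0+0+0 mod 2 = 1
  c[19] = d·G[:,19] = (11001010111111011111001000)·(00000000000000100000000000) mod 2 = 0+0+0+0+0+0+0+0+0+0+0+0+0+0+0+0+0+0+0+0+0+0+0+0+0+0 mod 2 = 0
  c[20] = d·G[:,20] = (11001010111111011111001000)·(00000000000000010000000000) mod 2 = 0+0+0+0+0+0+0+0+0+0+0+0+0+0+0+1+0+0+0+0+0+0+0+0+0+0 mod 2 = 1
  c[21] = d·G[:,21] = (11001010111111011111001000)·(00000000000000001000000000) mod 2 = 0+0+0+0+0+0+0+0+0+0+0+0+0+0+0+0+1+0+0+0+0+0+0+0+0+0 mod 2 = 1
  c[22] = d·G[:,22] = (11001010111111011111001000)·(00000000000000000100000000) mod 2 = 0+0+0+0+0+0+0+0+0+0+0+0+0+0+0+0+0+1+0+0+0+0+0+0+0+0 mod 2 = 1
  c[23] = d·G[:,23] = (11001010111111011111001000)·(00000000000000000010000000) mod 2 = 0+0+0+0+0+0+0+0+0+0+0+0+0+0+0+0+0+0+1+0+0+0+0+0+0+0 mod 2 = 1
  c[24] = d·G[:,24] = (11001010111111011111001000)·(00000000000000000001000000) mod 2 = 0+0+0+0+0+0+0+0+0+0+0+0+0+0+0+0+0+0+0+1+0+0+0+0+0+0 mod 2 = 1
  c[25] = d·G[:,25] = (11001010111111011111001000)·(00000000000000000000100000) mod 2 = 0+0+0+0+0+0+0+0+0+0+0+0+0+0+0+0+0+0+0+0+0+0+0+0+0+0 mod 2 = 0
  c[26] = d·G[:,26] = (11001010111111011111001000)·(00000000000000000000010000) mod 2 = 0+0+0+0+0+0+0+0+0+0+0+0+0+0+0+0+0+0+0+0+0+0+0+0+0+0 mod 2 = 0
  c[27] = d·G[:,27] = (11001010111111011111001000)·(00000000000000000000001000) mod 2 = 0+0+0+0+0+0+0+0+0+0+0+0+0+0+0+0+0+0+0+0+0+0+1+0+0+0 mod 2 = 1
  c[28] = d·G[:,28] = (11001010111111011111001000)·(00000000000000000000000100) mod 2 = 0+0+0+0+0+0+0+0+0+0+0+0+0+0+0+0+0+0+0+0+0+0+0+0+0+0 mod 2 = 0
  c[29] = d·G[:,29] = (11001010111111011111001000)·(00000000000000000000000010) mod 2 = 0+0+0+0+0+0+0+0+0+0+0+0+0+0+0+0+0+0+0+0+0+0+0+0+0+0 mod 2 = 0
  c[30] = d·G[:,30] = (11001010111111011111001000)·(00000000000000000000000001) mod 2 = 0+0+0+0+0+0+0+0+0+0+0+0+0+0+0+0+0+0+0+0+0+0+0+0+0+0 mod 2 = 0
Codeword = 1010100010101111111011111001000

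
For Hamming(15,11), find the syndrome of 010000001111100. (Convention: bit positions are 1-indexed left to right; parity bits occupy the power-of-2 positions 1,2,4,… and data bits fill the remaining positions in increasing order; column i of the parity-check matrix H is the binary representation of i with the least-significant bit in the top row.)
Syndrome s = H · r^T (mod 2), r = 010000001111100:
  s[0] = (101010101010101)·(010000001111100) mod 2 = 0+0+0+0+0+0+0+0+1+0+1+0+1+0+0 mod 2 = 1
  s[1] = (011001100110011)·(010000001111100) mod 2 = 0+1+0+0+0+0+0+0+0+1+1+0+0+0+0 mod 2 = 1
  s[2] = (000111100001111)·(010000001111100) mod 2 = 0+0+0+0+0+0+0+0+0+0+0+1+1+0+0 mod 2 = 0
  s[3] = (000000011111111)·(010000001111100) mod 2 = 0+0+0+0+0+0+0+0+1+1+1+1+1+0+0 mod 2 = 1
Syndrome = 1101
Non-zero syndrome: error at position 11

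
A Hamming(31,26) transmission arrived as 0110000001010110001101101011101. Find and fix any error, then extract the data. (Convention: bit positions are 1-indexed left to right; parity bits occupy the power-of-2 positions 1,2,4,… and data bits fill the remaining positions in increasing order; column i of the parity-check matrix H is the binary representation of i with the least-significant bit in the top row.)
Syndrome s = H · r^T (mod 2), r = 0110000001010110001101101011101:
  s[0] = (1010101010101010101010101010101)·(0110000001010110001101101011101) mod 2 = 0+0+1+0+0+0+0+0+0+0+0+0+0+0+1+0+0+0+1+0+0+0+1+0+1+0+1+0+1+0+1 mod 2 = 0
  s[1] = (0110011001100110011001100110011)·(0110000001010110001101101011101) mod 2 = 0+1+1+0+0+0+0+0+0+1+0+0+0+1+1+0+0+0+1+0+0+1+1+0+0+0+1+0+0+0+1 mod 2 = 0
  s[2] = (0001111000011110000111100001111)·(0110000001010110001101101011101) mod 2 = 0+0+0+0+0+0+0+0+0+0+0+1+0+1+1+0+0+0+0+1+0+1+1+0+0+0+0+1+1+0+1 mod 2 = 1
  s[3] = (0000000111111110000000011111111)·(0110000001010110001101101011101) mod 2 = 0+0+0+0+0+0+0+0+0+1+0+1+0+1+1+0+0+0+0+0+0+0+0+0+1+0+1+1+1+0+1 mod 2 = 1
  s[4] = (0000000000000001111111111111111)·(0110000001010110001101101011101) mod 2 = 0+0+0+0+0+0+0+0+0+0+0+0+0+0+0+0+0+0+1+1+0+1+1+0+1+0+1+1+1+0+1 mod 2 = 1
Syndrome = 00111
Column 28 of H equals this syndrome → error at bit 28 (1-indexed).
Flip bit 28: 0110000001010110001101101011101 → 0110000001010110001101101010101
Extract data bits at positions {3,5,6,7,9,10,11,12,13,14,15,17,18,19,20,21,22,23,24,25,26,27,28,29,30,31}: 10000101011001101101010101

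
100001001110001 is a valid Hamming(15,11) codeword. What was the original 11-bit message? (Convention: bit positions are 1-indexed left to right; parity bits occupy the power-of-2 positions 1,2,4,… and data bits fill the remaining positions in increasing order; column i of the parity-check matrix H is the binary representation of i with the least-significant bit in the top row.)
Parity bits occupy power-of-2 positions; data bits are at positions {3,5,6,7,9,10,11,12,13,14,15} (1-indexed).
Extract: c[3]=0 c[5]=0 c[6]=1 c[7]=0 c[9]=1 c[10]=1 c[11]=1 c[12]=0 c[13]=0 c[14]=0 c[15]=1
Data = 00101110001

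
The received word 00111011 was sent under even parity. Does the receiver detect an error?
Sum of received bits: 0+0+1+1+1+0+1+1 = 5; 5 mod 2 = 1. Result is 1 ≠ 0 → error detected.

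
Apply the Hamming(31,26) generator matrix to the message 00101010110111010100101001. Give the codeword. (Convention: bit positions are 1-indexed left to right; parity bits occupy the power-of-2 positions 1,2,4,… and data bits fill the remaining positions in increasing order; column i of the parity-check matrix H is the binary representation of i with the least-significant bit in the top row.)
Codeword c = d · G (mod 2), d = 00101010110111010100101001:
  c[0] = d·G[:,0] = (00101010110111010100101001)·(11011010101101010101010101) mod 2 = 0+0+0+0+1+0+1+0+1+0+0+1+0+1+0+1+0+1+0+0+0+0+0+0+0+1 mod 2 = 0
  c[1] = d·G[:,1] = (00101010110111010100101001)·(10110110011011001100110011) mod 2 = 0+0+1+0+0+0+1+0+0+1+0+0+1+1+0+0+0+1+0+0+1+0+0+0+0+1 mod 2 = 0
  c[2] = d·G[:,2] = (00101010110111010100101001)·(10000000000000000000000000) mod 2 = 0+0+0+0+0+0+0+0+0+0+0+0+0+0+0+0+0+0+0+0+0+0+0+0+0+0 mod 2 = 0
  c[3] = d·G[:,3] = (00101010110111010100101001)·(01110001111000111100001111) mod 2 = 0+0+1+0+0+0+0+0+1+1+0+0+0+0+0+1+0+1+0+0+0+0+1+0+0+1 mod 2 = 1
  c[4] = d·G[:,4] = (00101010110111010100101001)·(01000000000000000000000000) mod 2 = 0+0+0+0+0+0+0+0+0+0+0+0+0+0+0+0+0+0+0+0+0+0+0+0+0+0 mod 2 = 0
  c[5] = d·G[:,5] = (00101010110111010100101001)·(00100000000000000000000000) mod 2 = 0+0+1+0+0+0+0+0+0+0+0+0+0+0+0+0+0+0+0+0+0+0+0+0+0+0 mod 2 = 1
  c[6] = d·G[:,6] = (00101010110111010100101001)·(00010000000000000000000000) mod 2 = 0+0+0+0+0+0+0+0+0+0+0+0+0+0+0+0+0+0+0+0+0+0+0+0+0+0 mod 2 = 0
  c[7] = d·G[:,7] = (00101010110111010100101001)·(00001111111000000011111111) mod 2 = 0+0+0+0+1+0+1+0+1+1+0+0+0+0+0+0+0+0+0+0+1+0+1+0+0+1 mod 2 = 1
  c[8] = d·G[:,8] = (00101010110111010100101001)·(00001000000000000000000000) mod 2 = 0+0+0+0+1+0+0+0+0+0+0+0+0+0+0+0+0+0+0+0+0+0+0+0+0+0 mod 2 = 1
  c[9] = d·G[:,9] = (00101010110111010100101001)·(00000100000000000000000000) mod 2 = 0+0+0+0+0+0+0+0+0+0+0+0+0+0+0+0+0+0+0+0+0+0+0+0+0+0 mod 2 = 0
  c[10] = d·G[:,10] = (00101010110111010100101001)·(00000010000000000000000000) mod 2 = 0+0+0+0+0+0+1+0+0+0+0+0+0+0+0+0+0+0+0+0+0+0+0+0+0+0 mod 2 = 1
  c[11] = d·G[:,11] = (00101010110111010100101001)·(00000001000000000000000000) mod 2 = 0+0+0+0+0+0+0+0+0+0+0+0+0+0+0+0+0+0+0+0+0+0+0+0+0+0 mod 2 = 0
  c[12] = d·G[:,12] = (00101010110111010100101001)·(00000000100000000000000000) mod 2 = 0+0+0+0+0+0+0+0+1+0+0+0+0+0+0+0+0+0+0+0+0+0+0+0+0+0 mod 2 = 1
  c[13] = d·G[:,13] = (00101010110111010100101001)·(00000000010000000000000000) mod 2 = 0+0+0+0+0+0+0+0+0+1+0+0+0+0+0+0+0+0+0+0+0+0+0+0+0+0 mod 2 = 1
  c[14] = d·G[:,14] = (00101010110111010100101001)·(00000000001000000000000000) mod 2 = 0+0+0+0+0+0+0+0+0+0+0+0+0+0+0+0+0+0+0+0+0+0+0+0+0+0 mod 2 = 0
  c[15] = d·G[:,15] = (00101010110111010100101001)·(00000000000111111111111111) mod 2 = 0+0+0+0+0+0+0+0+0+0+0+1+1+1+0+1+0+1+0+0+1+0+1+0+0+1 mod 2 = 0
  c[16] = d·G[:,16] = (00101010110111010100101001)·(00000000000100000000000000) mod 2 = 0+0+0+0+0+0+0+0+0+0+0+1+0+0+0+0+0+0+0+0+0+0+0+0+0+0 mod 2 = 1
  c[17] = d·G[:,17] = (00101010110111010100101001)·(00000000000010000000000000) mod 2 = 0+0+0+0+0+0+0+0+0+0+0+0+1+0+0+0+0+0+0+0+0+0+0+0+0+0 mod 2 = 1
  c[18] = d·G[:,18] = (00101010110111010100101001)·(00000000000001000000000000) mod 2 = 0+0+0+0+0+0+0+0+0+0+0+0+0+1+0+0+0+0+0+0+0+0+0+0+0+0 mod 2 = 1
  c[19] = d·G[:,19] = (00101010110111010100101001)·(00000000000000100000000000) mod 2 = 0+0+0+0+0+0+0+0+0+0+0+0+0+0+0+0+0+0+0+0+0+0+0+0+0+0 mod 2 = 0
  c[20] = d·G[:,20] = (00101010110111010100101001)·(00000000000000010000000000) mod 2 = 0+0+0+0+0+0+0+0+0+0+0+0+0+0+0+1+0+0+0+0+0+0+0+0+0+0 mod 2 = 1
  c[21] = d·G[:,21] = (00101010110111010100101001)·(00000000000000001000000000) mod 2 = 0+0+0+0+0+0+0+0+0+0+0+0+0+0+0+0+0+0+0+0+0+0+0+0+0+0 mod 2 = 0
  c[22] = d·G[:,22] = (00101010110111010100101001)·(00000000000000000100000000) mod 2 = 0+0+0+0+0+0+0+0+0+0+0+0+0+0+0+0+0+1+0+0+0+0+0+0+0+0 mod 2 = 1
  c[23] = d·G[:,23] = (00101010110111010100101001)·(00000000000000000010000000) mod 2 = 0+0+0+0+0+0+0+0+0+0+0+0+0+0+0+0+0+0+0+0+0+0+0+0+0+0 mod 2 = 0
  c[24] = d·G[:,24] = (00101010110111010100101001)·(00000000000000000001000000) mod 2 = 0+0+0+0+0+0+0+0+0+0+0+0+0+0+0+0+0+0+0+0+0+0+0+0+0+0 mod 2 = 0
  c[25] = d·G[:,25] = (00101010110111010100101001)·(00000000000000000000100000) mod 2 = 0+0+0+0+0+0+0+0+0+0+0+0+0+0+0+0+0+0+0+0+1+0+0+0+0+0 mod 2 = 1
  c[26] = d·G[:,26] = (00101010110111010100101001)·(00000000000000000000010000) mod 2 = 0+0+0+0+0+0+0+0+0+0+0+0+0+0+0+0+0+0+0+0+0+0+0+0+0+0 mod 2 = 0
  c[27] = d·G[:,27] = (00101010110111010100101001)·(00000000000000000000001000) mod 2 = 0+0+0+0+0+0+0+0+0+0+0+0+0+0+0+0+0+0+0+0+0+0+1+0+0+0 mod 2 = 1
  c[28] = d·G[:,28] = (00101010110111010100101001)·(00000000000000000000000100) mod 2 = 0+0+0+0+0+0+0+0+0+0+0+0+0+0+0+0+0+0+0+0+0+0+0+0+0+0 mod 2 = 0
  c[29] = d·G[:,29] = (00101010110111010100101001)·(00000000000000000000000010) mod 2 = 0+0+0+0+0+0+0+0+0+0+0+0+0+0+0+0+0+0+0+0+0+0+0+0+0+0 mod 2 = 0
  c[30] = d·G[:,30] = (00101010110111010100101001)·(00000000000000000000000001) mod 2 = 0+0+0+0+0+0+0+0+0+0+0+0+0+0+0+0+0+0+0+0+0+0+0+0+0+1 mod 2 = 1
Codeword = 0001010110101100111010100101001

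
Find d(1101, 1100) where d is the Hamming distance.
XOR = 0001, count of 1s = 1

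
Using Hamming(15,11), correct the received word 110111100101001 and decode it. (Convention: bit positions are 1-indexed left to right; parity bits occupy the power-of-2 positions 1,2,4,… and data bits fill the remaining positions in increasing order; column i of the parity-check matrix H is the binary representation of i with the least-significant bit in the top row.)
Syndrome s = H · r^T (mod 2), r = 110111100101001:
  s[0] = (101010101010101)·(110111100101001) mod 2 = 1+0+0+0+1+0+1+0+0+0+0+0+0+0+1 mod 2 = 0
  s[1] = (011001100110011)·(110111100101001) mod 2 = 0+1+0+0+0+1+1+0+0+1+0+0+0+0+1 mod 2 = 1
  s[2] = (000111100001111)·(110111100101001) mod 2 = 0+0+0+1+1+1+1+0+0+0+0+1+0+0+1 mod 2 = 0
  s[3] = (000000011111111)·(110111100101001) mod 2 = 0+0+0+0+0+0+0+0+0+1+0+1+0+0+1 mod 2 = 1
Syndrome = 0101
Column 10 of H equals this syndrome → error at bit 10 (1-indexed).
Flip bit 10: 110111100101001 → 110111100001001
Extract data bits at positions {3,5,6,7,9,10,11,12,13,14,15}: 01110001001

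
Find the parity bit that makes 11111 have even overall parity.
Sum of data bits: 1+1+1+1+1 = 5.
5 mod 2 = 1, so parity bit = 1.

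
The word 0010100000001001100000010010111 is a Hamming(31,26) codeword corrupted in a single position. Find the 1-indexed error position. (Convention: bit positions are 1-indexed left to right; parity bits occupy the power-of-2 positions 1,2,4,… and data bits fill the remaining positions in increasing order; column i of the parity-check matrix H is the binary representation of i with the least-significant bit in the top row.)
Syndrome s = H · r^T (mod 2), r = 0010100000001001100000010010111:
  s[0] = (1010101010101010101010101010101)·(0010100000001001100000010010111) mod 2 = 0+0+1+0+1+0+0+0+0+0+0+0+1+0+0+0+1+0+0+0+0+0+0+0+0+0+1+0+1+0+1 mod 2 = 1
  s[1] = (0110011001100110011001100110011)·(0010100000001001100000010010111) mod 2 = 0+0+1+0+0+0+0+0+0+0+0+0+0+0+0+0+0+0+0+0+0+0+0+0+0+0+1+0+0+1+1 mod 2 = 0
  s[2] = (0001111000011110000111100001111)·(0010100000001001100000010010111) mod 2 = 0+0+0+0+1+0+0+0+0+0+0+0+1+0+0+0+0+0+0+0+0+0+0+0+0+0+0+0+1+1+1 mod 2 = 1
  s[3] = (0000000111111110000000011111111)·(0010100000001001100000010010111) mod 2 = 0+0+0+0+0+0+0+0+0+0+0+0+1+0+0+0+0+0+0+0+0+0+0+1+0+0+1+0+1+1+1 mod 2 = 0
  s[4] = (0000000000000001111111111111111)·(0010100000001001100000010010111) mod 2 = 0+0+0+0+0+0+0+0+0+0+0+0+0+0+0+1+1+0+0+0+0+0+0+1+0+0+1+0+1+1+1 mod 2 = 1
Syndrome = 10101
Column i of H is the binary representation of i, so the syndrome is the binary index of the flipped bit.
Read s = 10101 with s[0] as LSB: 1·2^0 + 0·2^1 + 1·2^2 + 0·2^3 + 1·2^4 = 21.
Error is at bit position 21.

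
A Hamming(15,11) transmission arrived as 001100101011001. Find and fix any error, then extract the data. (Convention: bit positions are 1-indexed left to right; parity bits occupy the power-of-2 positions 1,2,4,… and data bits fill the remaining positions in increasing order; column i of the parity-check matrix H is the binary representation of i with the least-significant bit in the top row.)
Syndrome s = H · r^T (mod 2), r = 001100101011001:
  s[0] = (101010101010101)·(001100101011001) mod 2 = 0+0+1+0+0+0+1+0+1+0+1+0+0+0+1 mod 2 = 1
  s[1] = (011001100110011)·(001100101011001) mod 2 = 0+0+1+0+0+0+1+0+0+0+1+0+0+0+1 mod 2 = 0
  s[2] = (000111100001111)·(001100101011001) mod 2 = 0+0+0+1+0+0+1+0+0+0+0+1+0+0+1 mod 2 = 0
  s[3] = (000000011111111)·(001100101011001) mod 2 = 0+0+0+0+0+0+0+0+1+0+1+1+0+0+1 mod 2 = 0
Syndrome = 1000
Column 1 of H equals this syndrome → error at bit 1 (1-indexed).
Flip bit 1: 001100101011001 → 101100101011001
Extract data bits at positions {3,5,6,7,9,10,11,12,13,14,15}: 10011011001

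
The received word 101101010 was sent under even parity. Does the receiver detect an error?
Sum of received bits: 1+0+1+1+0+1+0+1+0 = 5; 5 mod 2 = 1. Result is 1 ≠ 0 → error detected.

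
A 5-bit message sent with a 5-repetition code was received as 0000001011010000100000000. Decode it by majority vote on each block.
Split into 5-bit blocks and majority-vote each:
  block 1 = 00000: 0 ones, 5 zeros → 0
  block 2 = 01011: 3 ones, 2 zeros → 1
  block 3 = 01000: 1 ones, 4 zeros → 0
  block 4 = 01000: 1 ones, 4 zeros → 0
  block 5 = 00000: 0 ones, 5 zeros → 0
Decoded = 01000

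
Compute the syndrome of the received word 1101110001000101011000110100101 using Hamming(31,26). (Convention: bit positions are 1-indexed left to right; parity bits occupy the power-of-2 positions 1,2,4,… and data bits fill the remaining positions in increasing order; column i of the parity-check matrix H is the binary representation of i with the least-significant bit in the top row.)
Syndrome s = H · r^T (mod 2), r = 1101110001000101011000110100101:
  s[0] = (1010101010101010101010101010101)·(1101110001000101011000110100101) mod 2 = 1+0+0+0+1+0+0+0+0+0+0+0+0+0+0+0+0+0+1+0+0+0+1+0+0+0+0+0+1+0+1 mod 2 = 0
  s[1] = (0110011001100110011001100110011)·(1101110001000101011000110100101) mod 2 = 0+1+0+0+0+1+0+0+0+1+0+0+0+1+0+0+0+1+1+0+0+0+1+0+0+1+0+0+0+0+1 mod 2 = 1
  s[2] = (0001111000011110000111100001111)·(1101110001000101011000110100101) mod 2 = 0+0+0+1+1+1+0+0+0+0+0+0+0+1+0+0+0+0+0+0+0+0+1+0+0+0+0+0+1+0+1 mod 2 = 1
  s[3] = (0000000111111110000000011111111)·(1101110001000101011000110100101) mod 2 = 0+0+0+0+0+0+0+0+0+1+0+0+0+1+0+0+0+0+0+0+0+0+0+1+0+1+0+0+1+0+1 mod 2 = 0
  s[4] = (0000000000000001111111111111111)·(1101110001000101011000110100101) mod 2 = 0+0+0+0+0+0+0+0+0+0+0+0+0+0+0+1+0+1+1+0+0+0+1+1+0+1+0+0+1+0+1 mod 2 = 0
Syndrome = 01100
Non-zero syndrome: error at position 6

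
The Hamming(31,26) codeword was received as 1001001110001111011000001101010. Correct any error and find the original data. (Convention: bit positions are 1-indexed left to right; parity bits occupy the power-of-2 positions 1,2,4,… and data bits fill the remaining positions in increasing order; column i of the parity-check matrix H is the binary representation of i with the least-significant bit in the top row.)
Syndrome s = H · r^T (mod 2), r = 1001001110001111011000001101010:
  s[0] = (1010101010101010101010101010101)·(1001001110001111011000001101010) mod 2 = 1+0+0+0+0+0+1+0+1+0+0+0+1+0+1+0+0+0+1+0+0+0+0+0+1+0+0+0+0+0+0 mod 2 = 1
  s[1] = (0110011001100110011001100110011)·(1001001110001111011000001101010) mod 2 = 0+0+0+0+0+0+1+0+0+0+0+0+0+1+1+0+0+1+1+0+0+0+0+0+0+1+0+0+0+1+0 mod 2 = 1
  s[2] = (0001111000011110000111100001111)·(1001001110001111011000001101010) mod 2 = 0+0+0+1+0+0+1+0+0+0+0+0+1+1+1+0+0+0+0+0+0+0+0+0+0+0+0+1+0+1+0 mod 2 = 1
  s[3] = (0000000111111110000000011111111)·(1001001110001111011000001101010) mod 2 = 0+0+0+0+0+0+0+1+1+0+0+0+1+1+1+0+0+0+0+0+0+0+0+0+1+1+0+1+0+1+0 mod 2 = 1
  s[4] = (0000000000000001111111111111111)·(1001001110001111011000001101010) mod 2 = 0+0+0+0+0+0+0+0+0+0+0+0+0+0+0+1+0+1+1+0+0+0+0+0+1+1+0+1+0+1+0 mod 2 = 1
Syndrome = 11111
Column 31 of H equals this syndrome → error at bit 31 (1-indexed).
Flip bit 31: 1001001110001111011000001101010 → 1001001110001111011000001101011
Extract data bits at positions {3,5,6,7,9,10,11,12,13,14,15,17,18,19,20,21,22,23,24,25,26,27,28,29,30,31}: 00011000111011000001101011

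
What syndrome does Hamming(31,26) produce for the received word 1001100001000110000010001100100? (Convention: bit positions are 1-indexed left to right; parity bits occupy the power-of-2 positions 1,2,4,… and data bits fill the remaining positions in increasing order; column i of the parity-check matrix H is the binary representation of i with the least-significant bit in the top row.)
Syndrome s = H · r^T (mod 2), r = 1001100001000110000010001100100:
  s[0] = (1010101010101010101010101010101)·(1001100001000110000010001100100) mod 2 = 1+0+0+0+1+0+0+0+0+0+0+0+0+0+1+0+0+0+0+0+1+0+0+0+1+0+0+0+1+0+0 mod 2 = 0
  s[1] = (0110011001100110011001100110011)·(1001100001000110000010001100100) mod 2 = 0+0+0+0+0+0+0+0+0+1+0+0+0+1+1+0+0+0+0+0+0+0+0+0+0+1+0+0+0+0+0 mod 2 = 0
  s[2] = (0001111000011110000111100001111)·(1001100001000110000010001100100) mod 2 = 0+0+0+1+1+0+0+0+0+0+0+0+0+1+1+0+0+0+0+0+1+0+0+0+0+0+0+0+1+0+0 mod 2 = 0
  s[3] = (0000000111111110000000011111111)·(1001100001000110000010001100100) mod 2 = 0+0+0+0+0+0+0+0+0+1+0+0+0+1+1+0+0+0+0+0+0+0+0+0+1+1+0+0+1+0+0 mod 2 = 0
  s[4] = (0000000000000001111111111111111)·(1001100001000110000010001100100) mod 2 = 0+0+0+0+0+0+0+0+0+0+0+0+0+0+0+0+0+0+0+0+1+0+0+0+1+1+0+0+1+0+0 mod 2 = 0
Syndrome = 00000
s = 0: no error detected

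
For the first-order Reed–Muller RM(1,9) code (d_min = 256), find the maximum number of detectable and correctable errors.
Detection only: up to d_min − 1 = 255 errors.
Correction: up to ⌊(d_min − 1)/2⌋ = ⌊255/2⌋ = 127 errors.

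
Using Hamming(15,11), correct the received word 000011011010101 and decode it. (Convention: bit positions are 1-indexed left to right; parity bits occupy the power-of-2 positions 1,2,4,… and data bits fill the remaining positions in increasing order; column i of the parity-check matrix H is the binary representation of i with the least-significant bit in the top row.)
Syndrome s = H · r^T (mod 2), r = 000011011010101:
  s[0] = (101010101010101)·(000011011010101) mod 2 = 0+0+0+0+1+0+0+0+1+0+1+0+1+0+1 mod 2 = 1
  s[1] = (011001100110011)·(000011011010101) mod 2 = 0+0+0+0+0+1+0+0+0+0+1+0+0+0+1 mod 2 = 1
  s[2] = (000111100001111)·(000011011010101) mod 2 = 0+0+0+0+1+1+0+0+0+0+0+0+1+0+1 mod 2 = 0
  s[3] = (000000011111111)·(000011011010101) mod 2 = 0+0+0+0+0+0+0+1+1+0+1+0+1+0+1 mod 2 = 1
Syndrome = 1101
Column 11 of H equals this syndrome → error at bit 11 (1-indexed).
Flip bit 11: 000011011010101 → 000011011000101
Extract data bits at positions {3,5,6,7,9,10,11,12,13,14,15}: 01101000101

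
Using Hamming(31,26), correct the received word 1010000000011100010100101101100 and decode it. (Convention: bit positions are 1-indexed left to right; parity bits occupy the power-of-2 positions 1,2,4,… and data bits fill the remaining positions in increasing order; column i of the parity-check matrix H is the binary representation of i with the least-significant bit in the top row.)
Syndrome s = H · r^T (mod 2), r = 1010000000011100010100101101100:
  s[0] = (1010101010101010101010101010101)·(1010000000011100010100101101100) mod 2 = 1+0+1+0+0+0+0+0+0+0+0+0+1+0+0+0+0+0+0+0+0+0+1+0+1+0+0+0+1+0+0 mod 2 = 0
  s[1] = (0110011001100110011001100110011)·(1010000000011100010100101101100) mod 2 = 0+0+1+0+0+0+0+0+0+0+0+0+0+1+0+0+0+1+0+0+0+0+1+0+0+1+0+0+0+0+0 mod 2 = 1
  s[2] = (0001111000011110000111100001111)·(1010000000011100010100101101100) mod 2 = 0+0+0+0+0+0+0+0+0+0+0+1+1+1+0+0+0+0+0+1+0+0+1+0+0+0+0+1+1+0+0 mod 2 = 1
  s[3] = (0000000111111110000000011111111)·(1010000000011100010100101101100) mod 2 = 0+0+0+0+0+0+0+0+0+0+0+1+1+1+0+0+0+0+0+0+0+0+0+0+1+1+0+1+1+0+0 mod 2 = 1
  s[4] = (0000000000000001111111111111111)·(1010000000011100010100101101100) mod 2 = 0+0+0+0+0+0+0+0+0+0+0+0+0+0+0+0+0+1+0+1+0+0+1+0+1+1+0+1+1+0+0 mod 2 = 1
Syndrome = 01111
Column 30 of H equals this syndrome → error at bit 30 (1-indexed).
Flip bit 30: 1010000000011100010100101101100 → 1010000000011100010100101101110
Extract data bits at positions {3,5,6,7,9,10,11,12,13,14,15,17,18,19,20,21,22,23,24,25,26,27,28,29,30,31}: 10000001110010100101101110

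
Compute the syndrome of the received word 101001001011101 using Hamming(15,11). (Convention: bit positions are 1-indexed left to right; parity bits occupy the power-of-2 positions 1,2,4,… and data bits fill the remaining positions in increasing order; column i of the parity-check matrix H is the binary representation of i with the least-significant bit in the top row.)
Syndrome s = H · r^T (mod 2), r = 101001001011101:
  s[0] = (101010101010101)·(101001001011101) mod 2 = 1+0+1+0+0+0+0+0+1+0+1+0+1+0+1 mod 2 = 0
  s[1] = (011001100110011)·(101001001011101) mod 2 = 0+0+1+0+0+1+0+0+0+0+1+0+0+0+1 mod 2 = 0
  s[2] = (000111100001111)·(101001001011101) mod 2 = 0+0+0+0+0+1+0+0+0+0+0+1+1+0+1 mod 2 = 0
  s[3] = (000000011111111)·(101001001011101) mod 2 = 0+0+0+0+0+0+0+0+1+0+1+1+1+0+1 mod 2 = 1
Syndrome = 0001
Non-zero syndrome: error at position 8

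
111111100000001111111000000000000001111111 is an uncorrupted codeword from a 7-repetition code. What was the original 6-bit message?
Split into 7-bit blocks: 1111111 0000000 1111111 0000000 0000000 1111111
Data = 101001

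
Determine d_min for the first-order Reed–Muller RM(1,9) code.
d_min = 256 (RM(1,9) has length 512 and minimum distance 2^(m−1) = 256).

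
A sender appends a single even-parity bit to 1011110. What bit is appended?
Sum of data bits: 1+0+1+1+1+1+0 = 5.
5 mod 2 = 1, so parity bit = 1.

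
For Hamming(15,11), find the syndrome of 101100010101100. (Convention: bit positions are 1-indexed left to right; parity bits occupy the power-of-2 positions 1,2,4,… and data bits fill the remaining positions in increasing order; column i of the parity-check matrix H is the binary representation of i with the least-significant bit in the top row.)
Syndrome s = H · r^T (mod 2), r = 101100010101100:
  s[0] = (101010101010101)·(101100010101100) mod 2 = 1+0+1+0+0+0+0+0+0+0+0+0+1+0+0 mod 2 = 1
  s[1] = (011001100110011)·(101100010101100) mod 2 = 0+0+1+0+0+0+0+0+0+1+0+0+0+0+0 mod 2 = 0
  s[2] = (000111100001111)·(101100010101100) mod 2 = 0+0+0+1+0+0+0+0+0+0+0+1+1+0+0 mod 2 = 1
  s[3] = (000000011111111)·(101100010101100) mod 2 = 0+0+0+0+0+0+0+1+0+1+0+1+1+0+0 mod 2 = 0
Syndrome = 1010
Non-zero syndrome: error at position 5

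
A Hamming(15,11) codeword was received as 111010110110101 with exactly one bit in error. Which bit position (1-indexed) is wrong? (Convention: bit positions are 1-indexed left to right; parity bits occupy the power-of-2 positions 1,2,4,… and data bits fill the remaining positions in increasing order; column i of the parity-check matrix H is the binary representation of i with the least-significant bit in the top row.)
Syndrome s = H · r^T (mod 2), r = 111010110110101:
  s[0] = (101010101010101)·(111010110110101) mod 2 = 1+0+1+0+1+0+1+0+0+0+1+0+1+0+1 mod 2 = 1
  s[1] = (011001100110011)·(111010110110101) mod 2 = 0+1+1+0+0+0+1+0+0+1+1+0+0+0+1 mod 2 = 0
  s[2] = (000111100001111)·(111010110110101) mod 2 = 0+0+0+0+1+0+1+0+0+0+0+0+1+0+1 mod 2 = 0
  s[3] = (000000011111111)·(111010110110101) mod 2 = 0+0+0+0+0+0+0+1+0+1+1+0+1+0+1 mod 2 = 1
Syndrome = 1001
Column i of H is the binary representation of i, so the syndrome is the binary index of the flipped bit.
Read s = 1001 with s[0] as LSB: 1·2^0 + 0·2^1 + 0·2^2 + 1·2^3 = 9.
Error is at bit position 9.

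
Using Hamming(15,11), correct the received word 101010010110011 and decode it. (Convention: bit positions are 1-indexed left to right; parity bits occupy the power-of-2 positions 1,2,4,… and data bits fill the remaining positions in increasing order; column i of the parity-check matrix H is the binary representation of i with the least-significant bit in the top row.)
Syndrome s = H · r^T (mod 2), r = 101010010110011:
  s[0] = (101010101010101)·(101010010110011) mod 2 = 1+0+1+0+1+0+0+0+0+0+1+0+0+0+1 mod 2 = 1
  s[1] = (011001100110011)·(101010010110011) mod 2 = 0+0+1+0+0+0+0+0+0+1+1+0+0+1+1 mod 2 = 1
  s[2] = (000111100001111)·(101010010110011) mod 2 = 0+0+0+0+1+0+0+0+0+0+0+0+0+1+1 mod 2 = 1
  s[3] = (000000011111111)·(101010010110011) mod 2 = 0+0+0+0+0+0+0+1+0+1+1+0+0+1+1 mod 2 = 1
Syndrome = 1111
Column 15 of H equals this syndrome → error at bit 15 (1-indexed).
Flip bit 15: 101010010110011 → 101010010110010
Extract data bits at positions {3,5,6,7,9,10,11,12,13,14,15}: 11000110010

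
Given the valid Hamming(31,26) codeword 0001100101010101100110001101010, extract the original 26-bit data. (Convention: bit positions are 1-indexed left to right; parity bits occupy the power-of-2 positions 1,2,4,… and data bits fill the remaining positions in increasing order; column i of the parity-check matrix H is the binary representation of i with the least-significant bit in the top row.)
Parity bits occupy power-of-2 positions; data bits are at positions {3,5,6,7,9,10,11,12,13,14,15,17,18,19,20,21,22,23,24,25,26,27,28,29,30,31} (1-indexed).
Extract: c[3]=0 c[5]=1 c[6]=0 c[7]=0 c[9]=0 c[10]=1 c[11]=0 c[12]=1 c[13]=0 c[14]=1 c[15]=0 c[17]=1 c[18]=0 c[19]=0 c[20]=1 c[21]=1 c[22]=0 c[23]=0 c[24]=0 c[25]=1 c[26]=1 c[27]=0 c[28]=1 c[29]=0 c[30]=1 c[31]=0
Data = 01000101010100110001101010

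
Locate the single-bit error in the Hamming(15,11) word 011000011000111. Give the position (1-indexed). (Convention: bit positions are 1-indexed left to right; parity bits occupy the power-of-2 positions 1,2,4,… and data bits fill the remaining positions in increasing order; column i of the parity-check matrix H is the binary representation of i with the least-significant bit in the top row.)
Syndrome s = H · r^T (mod 2), r = 011000011000111:
  s[0] = (101010101010101)·(011000011000111) mod 2 = 0+0+1+0+0+0+0+0+1+0+0+0+1+0+1 mod 2 = 0
  s[1] = (011001100110011)·(011000011000111) mod 2 = 0+1+1+0+0+0+0+0+0+0+0+0+0+1+1 mod 2 = 0
  s[2] = (000111100001111)·(011000011000111) mod 2 = 0+0+0+0+0+0+0+0+0+0+0+0+1+1+1 mod 2 = 1
  s[3] = (000000011111111)·(011000011000111) mod 2 = 0+0+0+0+0+0+0+1+1+0+0+0+1+1+1 mod 2 = 1
Syndrome = 0011
Column i of H is the binary representation of i, so the syndrome is the binary index of the flipped bit.
Read s = 0011 with s[0] as LSB: 0·2^0 + 0·2^1 + 1·2^2 + 1·2^3 = 12.
Error is at bit position 12.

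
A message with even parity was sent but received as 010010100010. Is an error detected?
Sum of received bits: 0+1+0+0+1+0+1+0+0+0+1+0 = 4; 4 mod 2 = 0. Result is 0 → no error detected.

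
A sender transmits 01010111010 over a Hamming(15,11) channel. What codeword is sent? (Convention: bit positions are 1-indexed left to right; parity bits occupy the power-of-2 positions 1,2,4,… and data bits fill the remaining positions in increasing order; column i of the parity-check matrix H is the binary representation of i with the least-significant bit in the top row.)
Codeword c = d · G (mod 2), d = 01010111010:
  c[0] = d·G[:,0] = (01010111010)·(11011010101) mod 2 = 0+1+0+1+0+0+1+0+0+0+0 mod 2 = 1
  c[1] = d·G[:,1] = (01010111010)·(10110110011) mod 2 = 0+0+0+1+0+1+1+0+0+1+0 mod 2 = 0
  c[2] = d·G[:,2] = (01010111010)·(10000000000) mod 2 = 0+0+0+0+0+0+0+0+0+0+0 mod 2 = 0
  c[3] = d·G[:,3] = (01010111010)·(01110001111) mod 2 = 0+1+0+1+0+0+0+1+0+1+0 mod 2 = 0
  c[4] = d·G[:,4] = (01010111010)·(01000000000) mod 2 = 0+1+0+0+0+0+0+0+0+0+0 mod 2 = 1
  c[5] = d·G[:,5] = (01010111010)·(00100000000) mod 2 = 0+0+0+0+0+0+0+0+0+0+0 mod 2 = 0
  c[6] = d·G[:,6] = (01010111010)·(00010000000) mod 2 = 0+0+0+1+0+0+0+0+0+0+0 mod 2 = 1
  c[7] = d·G[:,7] = (01010111010)·(00001111111) mod 2 = 0+0+0+0+0+1+1+1+0+1+0 mod 2 = 0
  c[8] = d·G[:,8] = (01010111010)·(00001000000) mod 2 = 0+0+0+0+0+0+0+0+0+0+0 mod 2 = 0
  c[9] = d·G[:,9] = (01010111010)·(00000100000) mod 2 = 0+0+0+0+0+1+0+0+0+0+0 mod 2 = 1
  c[10] = d·G[:,10] = (01010111010)·(00000010000) mod 2 = 0+0+0+0+0+0+1+0+0+0+0 mod 2 = 1
  c[11] = d·G[:,11] = (01010111010)·(00000001000) mod 2 = 0+0+0+0+0+0+0+1+0+0+0 mod 2 = 1
  c[12] = d·G[:,12] = (01010111010)·(00000000100) mod 2 = 0+0+0+0+0+0+0+0+0+0+0 mod 2 = 0
  c[13] = d·G[:,13] = (01010111010)·(00000000010) mod 2 = 0+0+0+0+0+0+0+0+0+1+0 mod 2 = 1
  c[14] = d·G[:,14] = (01010111010)·(00000000001) mod 2 = 0+0+0+0+0+0+0+0+0+0+0 mod 2 = 0
Codeword = 100010100111010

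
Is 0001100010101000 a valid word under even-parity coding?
Sum of all bits: 0+0+0+1+1+0+0+0+1+0+1+0+1+0+0+0 = 5; 5 mod 2 = 1. Result is 1 → parity error detected.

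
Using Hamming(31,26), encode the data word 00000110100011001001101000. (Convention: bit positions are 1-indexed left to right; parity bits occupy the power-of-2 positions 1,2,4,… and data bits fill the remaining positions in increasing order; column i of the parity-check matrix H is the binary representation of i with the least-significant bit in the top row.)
Codeword c = d · G (mod 2), d = 00000110100011001001101000:
  c[0] = d·G[:,0] = (00000110100011001001101000)·(11011010101101010101010101) mod 2 = 0+0+0+0+0+0+1+0+1+0+0+0+0+1+0+0+0+0+0+1+0+0+0+0+0+0 mod 2 = 0
  c[1] = d·G[:,1] = (00000110100011001001101000)·(10110110011011001100110011) mod 2 = 0+0+0+0+0+1+1+0+0+0+0+0+1+1+0+0+1+0+0+0+1+0+0+0+0+0 mod 2 = 0
  c[2] = d·G[:,2] = (00000110100011001001101000)·(10000000000000000000000000) mod 2 = 0+0+0+0+0+0+0+0+0+0+0+0+0+0+0+0+0+0+0+0+0+0+0+0+0+0 mod 2 = 0
  c[3] = d·G[:,3] = (00000110100011001001101000)·(01110001111000111100001111) mod 2 = 0+0+0+0+0+0+0+0+1+0+0+0+0+0+0+0+1+0+0+0+0+0+1+0+0+0 mod 2 = 1
  c[4] = d·G[:,4] = (00000110100011001001101000)·(01000000000000000000000000) mod 2 = 0+0+0+0+0+0+0+0+0+0+0+0+0+0+0+0+0+0+0+0+0+0+0+0+0+0 mod 2 = 0
  c[5] = d·G[:,5] = (00000110100011001001101000)·(00100000000000000000000000) mod 2 = 0+0+0+0+0+0+0+0+0+0+0+0+0+0+0+0+0+0+0+0+0+0+0+0+0+0 mod 2 = 0
  c[6] = d·G[:,6] = (00000110100011001001101000)·(00010000000000000000000000) mod 2 = 0+0+0+0+0+0+0+0+0+0+0+0+0+0+0+0+0+0+0+0+0+0+0+0+0+0 mod 2 = 0
  c[7] = d·G[:,7] = (00000110100011001001101000)·(00001111111000000011111111) mod 2 = 0+0+0+0+0+1+1+0+1+0+0+0+0+0+0+0+0+0+0+1+1+0+1+0+0+0 mod 2 = 0
  c[8] = d·G[:,8] = (00000110100011001001101000)·(00001000000000000000000000) mod 2 = 0+0+0+0+0+0+0+0+0+0+0+0+0+0+0+0+0+0+0+0+0+0+0+0+0+0 mod 2 = 0
  c[9] = d·G[:,9] = (00000110100011001001101000)·(00000100000000000000000000) mod 2 = 0+0+0+0+0+1+0+0+0+0+0+0+0+0+0+0+0+0+0+0+0+0+0+0+0+0 mod 2 = 1
  c[10] = d·G[:,10] = (00000110100011001001101000)·(00000010000000000000000000) mod 2 = 0+0+0+0+0+0+1+0+0+0+0+0+0+0+0+0+0+0+0+0+0+0+0+0+0+0 mod 2 = 1
  c[11] = d·G[:,11] = (00000110100011001001101000)·(00000001000000000000000000) mod 2 = 0+0+0+0+0+0+0+0+0+0+0+0+0+0+0+0+0+0+0+0+0+0+0+0+0+0 mod 2 = 0
  c[12] = d·G[:,12] = (00000110100011001001101000)·(00000000100000000000000000) mod 2 = 0+0+0+0+0+0+0+0+1+0+0+0+0+0+0+0+0+0+0+0+0+0+0+0+0+0 mod 2 = 1
  c[13] = d·G[:,13] = (00000110100011001001101000)·(00000000010000000000000000) mod 2 = 0+0+0+0+0+0+0+0+0+0+0+0+0+0+0+0+0+0+0+0+0+0+0+0+0+0 mod 2 = 0
  c[14] = d·G[:,14] = (00000110100011001001101000)·(00000000001000000000000000) mod 2 = 0+0+0+0+0+0+0+0+0+0+0+0+0+0+0+0+0+0+0+0+0+0+0+0+0+0 mod 2 = 0
  c[15] = d·G[:,15] = (00000110100011001001101000)·(00000000000111111111111111) mod 2 = 0+0+0+0+0+0+0+0+0+0+0+0+1+1+0+0+1+0+0+1+1+0+1+0+0+0 mod 2 = 0
  c[16] = d·G[:,16] = (00000110100011001001101000)·(00000000000100000000000000) mod 2 = 0+0+0+0+0+0+0+0+0+0+0+0+0+0+0+0+0+0+0+0+0+0+0+0+0+0 mod 2 = 0
  c[17] = d·G[:,17] = (00000110100011001001101000)·(00000000000010000000000000) mod 2 = 0+0+0+0+0+0+0+0+0+0+0+0+1+0+0+0+0+0+0+0+0+0+0+0+0+0 mod 2 = 1
  c[18] = d·G[:,18] = (00000110100011001001101000)·(00000000000001000000000000) mod 2 = 0+0+0+0+0+0+0+0+0+0+0+0+0+1+0+0+0+0+0+0+0+0+0+0+0+0 mod 2 = 1
  c[19] = d·G[:,19] = (00000110100011001001101000)·(00000000000000100000000000) mod 2 = 0+0+0+0+0+0+0+0+0+0+0+0+0+0+0+0+0+0+0+0+0+0+0+0+0+0 mod 2 = 0
  c[20] = d·G[:,20] = (00000110100011001001101000)·(00000000000000010000000000) mod 2 = 0+0+0+0+0+0+0+0+0+0+0+0+0+0+0+0+0+0+0+0+0+0+0+0+0+0 mod 2 = 0
  c[21] = d·G[:,21] = (00000110100011001001101000)·(00000000000000001000000000) mod 2 = 0+0+0+0+0+0+0+0+0+0+0+0+0+0+0+0+1+0+0+0+0+0+0+0+0+0 mod 2 = 1
  c[22] = d·G[:,22] = (00000110100011001001101000)·(00000000000000000100000000) mod 2 = 0+0+0+0+0+0+0+0+0+0+0+0+0+0+0+0+0+0+0+0+0+0+0+0+0+0 mod 2 = 0
  c[23] = d·G[:,23] = (00000110100011001001101000)·(00000000000000000010000000) mod 2 = 0+0+0+0+0+0+0+0+0+0+0+0+0+0+0+0+0+0+0+0+0+0+0+0+0+0 mod 2 = 0
  c[24] = d·G[:,24] = (00000110100011001001101000)·(00000000000000000001000000) mod 2 = 0+0+0+0+0+0+0+0+0+0+0+0+0+0+0+0+0+0+0+1+0+0+0+0+0+0 mod 2 = 1
  c[25] = d·G[:,25] = (00000110100011001001101000)·(00000000000000000000100000) mod 2 = 0+0+0+0+0+0+0+0+0+0+0+0+0+0+0+0+0+0+0+0+1+0+0+0+0+0 mod 2 = 1
  c[26] = d·G[:,26] = (00000110100011001001101000)·(00000000000000000000010000) mod 2 = 0+0+0+0+0+0+0+0+0+0+0+0+0+0+0+0+0+0+0+0+0+0+0+0+0+0 mod 2 = 0
  c[27] = d·G[:,27] = (00000110100011001001101000)·(00000000000000000000001000) mod 2 = 0+0+0+0+0+0+0+0+0+0+0+0+0+0+0+0+0+0+0+0+0+0+1+0+0+0 mod 2 = 1
  c[28] = d·G[:,28] = (00000110100011001001101000)·(00000000000000000000000100) mod 2 = 0+0+0+0+0+0+0+0+0+0+0+0+0+0+0+0+0+0+0+0+0+0+0+0+0+0 mod 2 = 0
  c[29] = d·G[:,29] = (00000110100011001001101000)·(00000000000000000000000010) mod 2 = 0+0+0+0+0+0+0+0+0+0+0+0+0+0+0+0+0+0+0+0+0+0+0+0+0+0 mod 2 = 0
  c[30] = d·G[:,30] = (00000110100011001001101000)·(00000000000000000000000001) mod 2 = 0+0+0+0+0+0+0+0+0+0+0+0+0+0+0+0+0+0+0+0+0+0+0+0+0+0 mod 2 = 0
Codeword = 0001000001101000011001001101000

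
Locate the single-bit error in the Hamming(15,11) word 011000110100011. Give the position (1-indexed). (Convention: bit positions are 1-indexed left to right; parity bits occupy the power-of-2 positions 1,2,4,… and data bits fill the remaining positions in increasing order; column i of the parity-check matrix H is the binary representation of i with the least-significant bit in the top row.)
Syndrome s = H · r^T (mod 2), r = 011000110100011:
  s[0] = (101010101010101)·(011000110100011) mod 2 = 0+0+1+0+0+0+1+0+0+0+0+0+0+0+1 mod 2 = 1
  s[1] = (011001100110011)·(011000110100011) mod 2 = 0+1+1+0+0+0+1+0+0+1+0+0+0+1+1 mod 2 = 0
  s[2] = (000111100001111)·(011000110100011) mod 2 = 0+0+0+0+0+0+1+0+0+0+0+0+0+1+1 mod 2 = 1
  s[3] = (000000011111111)·(011000110100011) mod 2 = 0+0+0+0+0+0+0+1+0+1+0+0+0+1+1 mod 2 = 0
Syndrome = 1010
Column i of H is the binary representation of i, so the syndrome is the binary index of the flipped bit.
Read s = 1010 with s[0] as LSB: 1·2^0 + 0·2^1 + 1·2^2 + 0·2^3 = 5.
Error is at bit position 5.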